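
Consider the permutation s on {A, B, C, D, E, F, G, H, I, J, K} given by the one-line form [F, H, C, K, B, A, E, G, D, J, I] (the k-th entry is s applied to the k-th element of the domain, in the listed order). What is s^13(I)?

D

Tracing I → D → … returns to I after 3 steps, so I lies in a 3-cycle (D K I).
Powers repeat with period 3 on this cycle, and 13 mod 3 = 1, so s^13(I) = s^1(I).
Stepping 1 place around the cycle: I → D.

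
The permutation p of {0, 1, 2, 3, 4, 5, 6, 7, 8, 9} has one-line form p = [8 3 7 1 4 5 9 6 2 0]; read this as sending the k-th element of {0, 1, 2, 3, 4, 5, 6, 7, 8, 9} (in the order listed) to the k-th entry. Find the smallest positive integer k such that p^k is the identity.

6

The disjoint-cycle form of p has cycle lengths 6, 2, 1, 1.
The order is lcm(6, 2) = 6.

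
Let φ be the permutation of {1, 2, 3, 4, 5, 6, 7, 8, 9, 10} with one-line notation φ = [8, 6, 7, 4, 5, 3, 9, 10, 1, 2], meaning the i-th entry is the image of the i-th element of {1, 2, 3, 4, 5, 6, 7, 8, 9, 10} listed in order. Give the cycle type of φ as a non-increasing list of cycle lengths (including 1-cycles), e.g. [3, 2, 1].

The disjoint cycles are (1, 8, 10, 2, 6, 3, 7, 9)(4)(5), with lengths 8, 1, 1 in non-increasing order.

[8, 1, 1]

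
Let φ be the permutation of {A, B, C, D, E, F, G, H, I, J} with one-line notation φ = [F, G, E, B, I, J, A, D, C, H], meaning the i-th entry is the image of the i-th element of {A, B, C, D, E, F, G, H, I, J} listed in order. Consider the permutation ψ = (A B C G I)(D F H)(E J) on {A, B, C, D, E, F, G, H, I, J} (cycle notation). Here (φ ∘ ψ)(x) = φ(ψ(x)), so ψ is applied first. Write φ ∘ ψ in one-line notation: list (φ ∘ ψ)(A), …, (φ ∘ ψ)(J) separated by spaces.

G E A J H D C B F I

(φ ∘ ψ)(x) = φ(ψ(x)). Computing each image: φ(ψ(A)) = φ(B) = G, φ(ψ(B)) = φ(C) = E, φ(ψ(C)) = φ(G) = A, φ(ψ(D)) = φ(F) = J, φ(ψ(E)) = φ(J) = H, φ(ψ(F)) = φ(H) = D, φ(ψ(G)) = φ(I) = C, φ(ψ(H)) = φ(D) = B, φ(ψ(I)) = φ(A) = F, φ(ψ(J)) = φ(E) = I.
Hence φ ∘ ψ = [G E A J H D C B F I].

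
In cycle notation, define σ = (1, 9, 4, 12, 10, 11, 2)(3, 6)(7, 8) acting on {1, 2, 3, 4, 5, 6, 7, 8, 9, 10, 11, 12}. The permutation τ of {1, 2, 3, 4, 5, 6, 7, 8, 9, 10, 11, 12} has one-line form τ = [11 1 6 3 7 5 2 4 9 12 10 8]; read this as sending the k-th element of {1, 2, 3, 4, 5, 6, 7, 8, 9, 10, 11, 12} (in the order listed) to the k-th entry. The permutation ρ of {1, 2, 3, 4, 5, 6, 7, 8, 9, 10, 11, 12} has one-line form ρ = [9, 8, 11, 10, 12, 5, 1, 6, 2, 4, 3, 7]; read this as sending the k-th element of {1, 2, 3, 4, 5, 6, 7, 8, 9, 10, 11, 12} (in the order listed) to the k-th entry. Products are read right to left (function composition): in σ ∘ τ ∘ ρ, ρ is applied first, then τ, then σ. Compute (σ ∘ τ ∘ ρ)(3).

Apply the permutations in order: ρ(3) = 11, then τ(11) = 10, then σ(10) = 11. So (σ ∘ τ ∘ ρ)(3) = 11.

11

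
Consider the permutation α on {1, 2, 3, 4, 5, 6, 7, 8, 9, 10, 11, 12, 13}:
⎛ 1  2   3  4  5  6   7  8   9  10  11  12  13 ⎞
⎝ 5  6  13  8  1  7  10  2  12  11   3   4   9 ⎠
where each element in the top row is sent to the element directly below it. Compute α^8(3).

Tracing 3 → 13 → … returns to 3 after 11 steps, so 3 lies in an 11-cycle (2, 6, 7, 10, 11, 3, 13, 9, 12, 4, 8).
Advancing 8 steps from 3: 3 → 13 → 9 → 12 → 4 → 8 → 2 → 6 → 7.

7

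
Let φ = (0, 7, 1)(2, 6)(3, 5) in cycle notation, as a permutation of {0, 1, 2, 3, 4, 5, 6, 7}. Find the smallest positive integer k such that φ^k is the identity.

The cycle type of φ is (3, 2, 2, 1).
Since disjoint cycles commute, ord(φ) = lcm(3, 2, 2) = 6.

6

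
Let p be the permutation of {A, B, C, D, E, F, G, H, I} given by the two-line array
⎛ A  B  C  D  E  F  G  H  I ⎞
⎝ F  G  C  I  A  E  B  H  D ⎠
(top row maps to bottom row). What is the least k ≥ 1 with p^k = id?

6

Writing p as disjoint cycles, the cycle lengths are 3, 2, 2, 1, 1.
The order is lcm(3, 2, 2) = 6.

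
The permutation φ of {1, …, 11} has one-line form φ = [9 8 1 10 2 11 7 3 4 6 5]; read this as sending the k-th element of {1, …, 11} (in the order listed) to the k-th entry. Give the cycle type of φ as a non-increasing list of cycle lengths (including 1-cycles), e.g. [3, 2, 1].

[10, 1]

The disjoint cycles are (1 9 4 10 6 11 5 2 8 3)(7), with lengths 10, 1 in non-increasing order.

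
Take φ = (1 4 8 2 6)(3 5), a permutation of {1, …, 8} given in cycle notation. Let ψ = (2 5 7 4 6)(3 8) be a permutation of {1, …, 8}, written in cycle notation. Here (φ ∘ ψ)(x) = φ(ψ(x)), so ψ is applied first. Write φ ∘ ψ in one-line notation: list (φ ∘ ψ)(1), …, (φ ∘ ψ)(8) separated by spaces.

Chase each element through ψ then φ: 1 → 1 → 4; 2 → 5 → 3; 3 → 8 → 2; 4 → 6 → 1; 5 → 7 → 7; 6 → 2 → 6; 7 → 4 → 8; 8 → 3 → 5.
Collecting the images, φ ∘ ψ = [4 3 2 1 7 6 8 5].

4 3 2 1 7 6 8 5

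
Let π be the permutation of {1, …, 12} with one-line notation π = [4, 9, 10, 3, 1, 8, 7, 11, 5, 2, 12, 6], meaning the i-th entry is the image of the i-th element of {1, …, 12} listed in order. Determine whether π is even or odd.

odd

In disjoint-cycle form the cycle lengths are 7, 4, 1.
A cycle is odd iff its length is even; π has 1 even-length cycle, so sgn(π) = (−1)^1 and π is odd.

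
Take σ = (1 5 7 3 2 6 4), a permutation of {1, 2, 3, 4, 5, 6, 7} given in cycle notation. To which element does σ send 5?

7

5 appears in (1 5 7 3 2 6 4); the next entry (wrapping around) is 7.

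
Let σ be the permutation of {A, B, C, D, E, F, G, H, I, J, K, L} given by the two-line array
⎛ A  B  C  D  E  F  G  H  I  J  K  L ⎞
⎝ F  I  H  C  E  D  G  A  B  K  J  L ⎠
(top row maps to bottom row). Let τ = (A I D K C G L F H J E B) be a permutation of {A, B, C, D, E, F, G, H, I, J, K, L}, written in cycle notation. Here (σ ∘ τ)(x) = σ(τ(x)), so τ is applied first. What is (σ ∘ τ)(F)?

A

(σ ∘ τ)(F) = σ(τ(F)). τ(F) = H, then σ(H) = A. So (σ ∘ τ)(F) = A.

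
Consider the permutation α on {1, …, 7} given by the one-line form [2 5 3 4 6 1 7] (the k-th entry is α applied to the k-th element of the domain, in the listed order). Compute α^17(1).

Tracing 1 → 2 → … returns to 1 after 4 steps, so 1 lies in a 4-cycle (1, 2, 5, 6).
Since the cycle has length 4, α^17 acts on it the same as α^1 (17 mod 4 = 1).
Stepping 1 place around the cycle: 1 → 2.

2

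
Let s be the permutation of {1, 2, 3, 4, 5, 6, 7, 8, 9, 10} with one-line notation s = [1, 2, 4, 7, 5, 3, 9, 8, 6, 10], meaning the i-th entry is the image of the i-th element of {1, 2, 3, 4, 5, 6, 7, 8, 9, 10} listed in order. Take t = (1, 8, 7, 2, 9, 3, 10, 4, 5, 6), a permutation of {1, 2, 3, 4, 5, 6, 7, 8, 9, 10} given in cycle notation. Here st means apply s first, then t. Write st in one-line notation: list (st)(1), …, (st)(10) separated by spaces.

8 9 5 2 6 10 3 7 1 4

For each element, apply s then t: 1 → 1 → 8; 2 → 2 → 9; 3 → 4 → 5; 4 → 7 → 2; 5 → 5 → 6; 6 → 3 → 10; 7 → 9 → 3; 8 → 8 → 7; 9 → 6 → 1; 10 → 10 → 4.
So st in one-line form is 8 9 5 2 6 10 3 7 1 4.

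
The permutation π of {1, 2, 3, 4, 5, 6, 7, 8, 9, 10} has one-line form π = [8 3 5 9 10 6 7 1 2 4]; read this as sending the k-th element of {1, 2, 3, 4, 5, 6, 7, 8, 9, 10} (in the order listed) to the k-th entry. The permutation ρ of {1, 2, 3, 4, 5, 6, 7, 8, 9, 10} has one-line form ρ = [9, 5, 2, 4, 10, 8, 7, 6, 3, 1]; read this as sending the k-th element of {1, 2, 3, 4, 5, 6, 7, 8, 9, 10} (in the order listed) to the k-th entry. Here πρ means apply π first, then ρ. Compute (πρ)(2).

2

First apply π: π(2) = 3, then ρ(3) = 2. Thus (πρ)(2) = 2.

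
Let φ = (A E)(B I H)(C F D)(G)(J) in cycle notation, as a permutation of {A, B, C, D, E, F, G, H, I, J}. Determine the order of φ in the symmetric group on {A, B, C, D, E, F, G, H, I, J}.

6

The cycle type of φ is (3, 3, 2, 1, 1).
Since disjoint cycles commute, ord(φ) = lcm(3, 3, 2) = 6.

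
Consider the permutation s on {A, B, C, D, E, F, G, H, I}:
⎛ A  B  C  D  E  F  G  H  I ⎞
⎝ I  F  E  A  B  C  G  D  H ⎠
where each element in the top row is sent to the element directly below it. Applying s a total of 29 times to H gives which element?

D

Tracing H → D → … returns to H after 4 steps, so H lies in a 4-cycle (A I H D).
Since the cycle has length 4, s^29 acts on it the same as s^1 (29 mod 4 = 1).
Advancing 1 step from H: H → D.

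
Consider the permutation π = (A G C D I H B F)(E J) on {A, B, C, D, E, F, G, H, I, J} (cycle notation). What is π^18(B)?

B lies in the 8-cycle (A G C D I H B F).
Since the cycle has length 8, π^18 acts on it the same as π^2 (18 mod 8 = 2).
Stepping 2 places around the cycle: B → F → A.

A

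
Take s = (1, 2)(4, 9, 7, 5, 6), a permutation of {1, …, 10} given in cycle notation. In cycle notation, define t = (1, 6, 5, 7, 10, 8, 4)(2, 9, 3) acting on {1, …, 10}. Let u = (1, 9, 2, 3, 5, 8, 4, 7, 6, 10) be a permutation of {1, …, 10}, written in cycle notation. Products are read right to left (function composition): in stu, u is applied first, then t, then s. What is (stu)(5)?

(stu)(5) = s(t(u(5))). u(5) = 8, then t(8) = 4, then s(4) = 9, so the result is 9.

9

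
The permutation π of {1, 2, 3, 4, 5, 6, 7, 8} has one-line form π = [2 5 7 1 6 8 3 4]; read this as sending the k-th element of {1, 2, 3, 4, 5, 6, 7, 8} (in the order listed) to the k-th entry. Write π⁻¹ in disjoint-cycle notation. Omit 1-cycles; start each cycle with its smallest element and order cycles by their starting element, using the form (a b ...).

(1 4 8 6 5 2)(3 7)

First write π in disjoint cycles: (1 2 5 6 8 4)(3 7).
The inverse reverses every cycle; in canonical form, π⁻¹ = (1 4 8 6 5 2)(3 7).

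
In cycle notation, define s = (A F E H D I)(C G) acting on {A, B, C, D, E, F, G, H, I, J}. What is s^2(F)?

H

F lies in the 6-cycle (A F E H D I).
Stepping 2 places around the cycle: F → E → H.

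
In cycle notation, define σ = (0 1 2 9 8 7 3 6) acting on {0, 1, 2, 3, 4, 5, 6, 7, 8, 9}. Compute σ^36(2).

2 lies in the 8-cycle (0 1 2 9 8 7 3 6).
Powers repeat with period 8 on this cycle, and 36 mod 8 = 4, so σ^36(2) = σ^4(2).
Advancing 4 steps from 2: 2 → 9 → 8 → 7 → 3.

3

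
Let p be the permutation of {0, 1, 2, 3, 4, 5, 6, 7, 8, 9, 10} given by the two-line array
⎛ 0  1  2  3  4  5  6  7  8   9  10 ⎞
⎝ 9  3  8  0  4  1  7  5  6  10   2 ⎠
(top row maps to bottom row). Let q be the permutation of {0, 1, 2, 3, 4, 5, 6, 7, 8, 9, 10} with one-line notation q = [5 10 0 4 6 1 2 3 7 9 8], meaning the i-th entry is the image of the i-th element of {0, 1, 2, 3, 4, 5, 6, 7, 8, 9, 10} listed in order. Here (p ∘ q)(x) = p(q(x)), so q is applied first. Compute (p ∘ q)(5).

3

q(5) = 1, then p(1) = 3; composing gives (p ∘ q)(5) = 3.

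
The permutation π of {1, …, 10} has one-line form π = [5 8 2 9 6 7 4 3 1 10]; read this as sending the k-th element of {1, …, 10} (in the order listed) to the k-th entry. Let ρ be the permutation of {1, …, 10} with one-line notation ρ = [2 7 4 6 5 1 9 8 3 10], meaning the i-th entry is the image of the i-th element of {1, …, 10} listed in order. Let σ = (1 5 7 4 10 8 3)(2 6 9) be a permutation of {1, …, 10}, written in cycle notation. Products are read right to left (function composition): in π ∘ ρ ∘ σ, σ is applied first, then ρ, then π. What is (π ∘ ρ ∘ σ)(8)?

(π ∘ ρ ∘ σ)(8) = π(ρ(σ(8))). σ(8) = 3, then ρ(3) = 4, then π(4) = 9, so the result is 9.

9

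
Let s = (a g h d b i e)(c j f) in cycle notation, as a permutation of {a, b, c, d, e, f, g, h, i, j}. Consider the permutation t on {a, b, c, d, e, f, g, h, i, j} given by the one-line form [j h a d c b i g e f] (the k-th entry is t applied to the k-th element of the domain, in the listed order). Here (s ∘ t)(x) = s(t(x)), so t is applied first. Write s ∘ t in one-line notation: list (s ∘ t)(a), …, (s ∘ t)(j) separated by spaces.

(s ∘ t)(x) = s(t(x)). Computing each image: s(t(a)) = s(j) = f, s(t(b)) = s(h) = d, s(t(c)) = s(a) = g, s(t(d)) = s(d) = b, s(t(e)) = s(c) = j, s(t(f)) = s(b) = i, s(t(g)) = s(i) = e, s(t(h)) = s(g) = h, s(t(i)) = s(e) = a, s(t(j)) = s(f) = c.
Hence s ∘ t = [f d g b j i e h a c].

f d g b j i e h a c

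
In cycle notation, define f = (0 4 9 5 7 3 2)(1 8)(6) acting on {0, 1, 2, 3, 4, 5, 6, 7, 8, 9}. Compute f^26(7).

7 lies in the 7-cycle (0 4 9 5 7 3 2).
Powers repeat with period 7 on this cycle, and 26 mod 7 = 5, so f^26(7) = f^5(7).
Stepping 5 places around the cycle: 7 → 3 → 2 → 0 → 4 → 9.

9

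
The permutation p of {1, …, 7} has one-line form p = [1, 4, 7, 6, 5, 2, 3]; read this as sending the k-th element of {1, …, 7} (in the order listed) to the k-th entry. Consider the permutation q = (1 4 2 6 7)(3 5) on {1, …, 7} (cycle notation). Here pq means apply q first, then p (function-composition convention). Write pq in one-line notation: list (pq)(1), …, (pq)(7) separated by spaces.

6 2 5 4 7 3 1

For each element, apply q then p: 1 → 4 → 6; 2 → 6 → 2; 3 → 5 → 5; 4 → 2 → 4; 5 → 3 → 7; 6 → 7 → 3; 7 → 1 → 1.
So pq in one-line form is 6 2 5 4 7 3 1.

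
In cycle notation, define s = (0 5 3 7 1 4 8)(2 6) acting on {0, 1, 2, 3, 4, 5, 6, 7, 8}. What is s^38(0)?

7

0 lies in the 7-cycle (0 5 3 7 1 4 8).
Powers repeat with period 7 on this cycle, and 38 mod 7 = 3, so s^38(0) = s^3(0).
Advancing 3 steps from 0: 0 → 5 → 3 → 7.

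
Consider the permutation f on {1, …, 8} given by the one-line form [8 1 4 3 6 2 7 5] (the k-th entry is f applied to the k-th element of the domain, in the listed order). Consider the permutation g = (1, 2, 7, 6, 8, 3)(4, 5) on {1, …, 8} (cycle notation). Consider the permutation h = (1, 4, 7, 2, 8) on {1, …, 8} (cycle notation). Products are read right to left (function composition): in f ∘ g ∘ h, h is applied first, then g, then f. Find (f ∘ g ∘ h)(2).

4

Chase 2: h(2) = 8; g(8) = 3; f(3) = 4. Hence (f ∘ g ∘ h)(2) = 4.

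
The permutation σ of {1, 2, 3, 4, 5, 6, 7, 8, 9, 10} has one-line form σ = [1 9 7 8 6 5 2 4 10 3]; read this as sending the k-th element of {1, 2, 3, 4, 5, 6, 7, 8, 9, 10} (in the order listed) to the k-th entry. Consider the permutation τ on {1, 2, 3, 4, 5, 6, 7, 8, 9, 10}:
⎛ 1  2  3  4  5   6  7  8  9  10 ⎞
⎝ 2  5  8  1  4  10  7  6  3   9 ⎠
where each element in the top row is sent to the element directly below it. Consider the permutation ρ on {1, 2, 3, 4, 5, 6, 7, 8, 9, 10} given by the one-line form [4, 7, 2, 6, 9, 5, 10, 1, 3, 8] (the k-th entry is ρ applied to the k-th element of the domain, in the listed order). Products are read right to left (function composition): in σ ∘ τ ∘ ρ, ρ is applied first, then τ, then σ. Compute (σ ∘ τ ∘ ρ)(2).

(σ ∘ τ ∘ ρ)(2) = σ(τ(ρ(2))). ρ(2) = 7, then τ(7) = 7, then σ(7) = 2, so the result is 2.

2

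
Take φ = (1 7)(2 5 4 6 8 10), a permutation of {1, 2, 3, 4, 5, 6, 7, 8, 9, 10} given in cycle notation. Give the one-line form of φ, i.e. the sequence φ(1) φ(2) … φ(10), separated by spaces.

Image by image: 1↦7, 2↦5, 3↦3, 4↦6, 5↦4, 6↦8, 7↦1, 8↦10, 9↦9, 10↦2.
So the one-line form is 7 5 3 6 4 8 1 10 9 2.

7 5 3 6 4 8 1 10 9 2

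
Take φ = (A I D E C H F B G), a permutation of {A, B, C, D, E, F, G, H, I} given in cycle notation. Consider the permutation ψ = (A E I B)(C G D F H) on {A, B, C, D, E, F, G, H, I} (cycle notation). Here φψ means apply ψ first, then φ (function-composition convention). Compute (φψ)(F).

F

First apply ψ: ψ(F) = H, then φ(H) = F. Thus (φψ)(F) = F.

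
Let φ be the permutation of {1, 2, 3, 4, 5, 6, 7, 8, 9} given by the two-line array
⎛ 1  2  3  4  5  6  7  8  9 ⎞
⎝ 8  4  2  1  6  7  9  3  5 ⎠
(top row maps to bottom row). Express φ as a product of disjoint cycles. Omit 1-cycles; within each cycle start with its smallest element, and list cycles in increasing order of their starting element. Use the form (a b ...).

Iterating φ from 1 gives 1 → 8 → 3 → 2 → 4 → 1; that is the 5-cycle (1 8 3 2 4).
Repeating from the next unused element and collecting all non-trivial cycles gives (1 8 3 2 4)(5 6 7 9).

(1 8 3 2 4)(5 6 7 9)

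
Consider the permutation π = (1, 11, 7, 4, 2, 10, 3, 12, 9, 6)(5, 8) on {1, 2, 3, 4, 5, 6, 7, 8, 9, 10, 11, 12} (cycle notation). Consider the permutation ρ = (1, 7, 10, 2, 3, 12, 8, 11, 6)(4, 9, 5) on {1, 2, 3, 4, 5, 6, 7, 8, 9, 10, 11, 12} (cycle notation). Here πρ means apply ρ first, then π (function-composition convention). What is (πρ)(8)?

(πρ)(8) = π(ρ(8)). ρ(8) = 11, then π(11) = 7. So (πρ)(8) = 7.

7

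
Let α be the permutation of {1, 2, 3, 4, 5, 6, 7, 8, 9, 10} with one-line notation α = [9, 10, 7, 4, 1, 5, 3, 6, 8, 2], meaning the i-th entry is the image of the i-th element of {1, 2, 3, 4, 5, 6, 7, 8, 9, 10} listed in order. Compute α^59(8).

Tracing 8 → 6 → … returns to 8 after 5 steps, so 8 lies in a 5-cycle (1, 9, 8, 6, 5).
On a 5-cycle, α^5 is the identity, so α^59 = α^4 there (59 ≡ 4 mod 5).
Stepping 4 places around the cycle: 8 → 6 → 5 → 1 → 9.

9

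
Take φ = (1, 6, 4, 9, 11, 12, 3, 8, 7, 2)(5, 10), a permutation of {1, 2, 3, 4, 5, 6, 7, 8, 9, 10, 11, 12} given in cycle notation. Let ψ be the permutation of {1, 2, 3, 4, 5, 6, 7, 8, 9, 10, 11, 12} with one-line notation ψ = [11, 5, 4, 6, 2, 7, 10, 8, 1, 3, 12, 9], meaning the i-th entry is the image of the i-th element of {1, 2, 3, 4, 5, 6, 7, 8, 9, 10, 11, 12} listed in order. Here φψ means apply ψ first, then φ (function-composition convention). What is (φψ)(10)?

First apply ψ: ψ(10) = 3, then φ(3) = 8. Thus (φψ)(10) = 8.

8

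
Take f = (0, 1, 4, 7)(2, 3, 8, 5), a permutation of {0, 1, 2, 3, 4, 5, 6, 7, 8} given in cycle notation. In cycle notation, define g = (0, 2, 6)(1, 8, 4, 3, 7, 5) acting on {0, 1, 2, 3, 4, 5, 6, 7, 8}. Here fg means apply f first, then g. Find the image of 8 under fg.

1

First apply f: f(8) = 5, then g(5) = 1. Thus (fg)(8) = 1.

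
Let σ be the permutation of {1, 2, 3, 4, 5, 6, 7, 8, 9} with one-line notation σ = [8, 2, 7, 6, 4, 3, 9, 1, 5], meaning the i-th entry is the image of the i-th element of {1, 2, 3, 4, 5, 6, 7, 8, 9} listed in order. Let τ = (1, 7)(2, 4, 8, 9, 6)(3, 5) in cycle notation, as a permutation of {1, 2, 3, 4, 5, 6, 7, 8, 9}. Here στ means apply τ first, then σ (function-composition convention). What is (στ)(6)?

First apply τ: τ(6) = 2, then σ(2) = 2. Thus (στ)(6) = 2.

2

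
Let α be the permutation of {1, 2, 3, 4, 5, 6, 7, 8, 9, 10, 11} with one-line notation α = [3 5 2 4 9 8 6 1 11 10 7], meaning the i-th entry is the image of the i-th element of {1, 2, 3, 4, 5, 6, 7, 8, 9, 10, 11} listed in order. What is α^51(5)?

1

Tracing 5 → 9 → … returns to 5 after 9 steps, so 5 lies in a 9-cycle (1 3 2 5 9 11 7 6 8).
Since the cycle has length 9, α^51 acts on it the same as α^6 (51 mod 9 = 6).
Advancing 6 steps from 5: 5 → 9 → 11 → 7 → 6 → 8 → 1.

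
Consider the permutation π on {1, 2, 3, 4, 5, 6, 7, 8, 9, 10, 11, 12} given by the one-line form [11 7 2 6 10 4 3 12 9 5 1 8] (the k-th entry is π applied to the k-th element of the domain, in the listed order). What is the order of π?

6

Writing π as disjoint cycles, the cycle lengths are 3, 2, 2, 2, 2, 1.
Since disjoint cycles commute, ord(π) = lcm(3, 2, 2, 2, 2) = 6.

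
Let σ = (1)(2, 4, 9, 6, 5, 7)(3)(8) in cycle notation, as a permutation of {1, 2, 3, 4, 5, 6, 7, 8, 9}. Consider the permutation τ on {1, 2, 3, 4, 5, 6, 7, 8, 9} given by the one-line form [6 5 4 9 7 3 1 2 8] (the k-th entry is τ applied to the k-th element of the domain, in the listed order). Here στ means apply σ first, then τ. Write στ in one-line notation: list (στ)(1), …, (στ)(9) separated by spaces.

6 9 4 8 1 7 5 2 3

(στ)(x) = τ(σ(x)). Computing each image: τ(σ(1)) = τ(1) = 6, τ(σ(2)) = τ(4) = 9, τ(σ(3)) = τ(3) = 4, τ(σ(4)) = τ(9) = 8, τ(σ(5)) = τ(7) = 1, τ(σ(6)) = τ(5) = 7, τ(σ(7)) = τ(2) = 5, τ(σ(8)) = τ(8) = 2, τ(σ(9)) = τ(6) = 3.
Hence στ = [6 9 4 8 1 7 5 2 3].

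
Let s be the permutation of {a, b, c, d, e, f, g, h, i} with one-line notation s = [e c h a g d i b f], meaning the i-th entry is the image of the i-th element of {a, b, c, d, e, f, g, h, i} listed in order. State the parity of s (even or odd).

In disjoint-cycle form the cycle lengths are 6, 3.
A cycle of length ℓ contributes ℓ−1 transpositions, so s is a product of 5 + 2 = 7 transpositions — odd.

odd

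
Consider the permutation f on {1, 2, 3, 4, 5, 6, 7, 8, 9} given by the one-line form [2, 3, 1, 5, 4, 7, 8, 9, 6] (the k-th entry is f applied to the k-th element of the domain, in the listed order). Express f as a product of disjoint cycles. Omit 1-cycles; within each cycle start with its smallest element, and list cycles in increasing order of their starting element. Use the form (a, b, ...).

(1, 2, 3)(4, 5)(6, 7, 8, 9)

From 1: 1 → 2 → 3 → 1, closing the cycle (1, 2, 3).
Continuing from each remaining unvisited element yields (1, 2, 3)(4, 5)(6, 7, 8, 9).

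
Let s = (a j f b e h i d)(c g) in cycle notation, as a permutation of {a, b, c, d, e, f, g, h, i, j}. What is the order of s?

8

The disjoint cycles have lengths 8, 2.
The order of s is the least common multiple of its cycle lengths: lcm(8, 2) = 8.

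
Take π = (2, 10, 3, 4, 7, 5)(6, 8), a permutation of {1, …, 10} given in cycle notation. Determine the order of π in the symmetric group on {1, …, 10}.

The disjoint cycles have lengths 6, 2, 1, 1.
The order is lcm(6, 2) = 6.

6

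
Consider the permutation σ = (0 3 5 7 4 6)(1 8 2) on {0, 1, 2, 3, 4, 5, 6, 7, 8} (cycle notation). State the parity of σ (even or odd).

odd

The cycle lengths are 6, 3.
A cycle of length ℓ contributes ℓ−1 transpositions, so σ is a product of 5 + 2 = 7 transpositions — odd.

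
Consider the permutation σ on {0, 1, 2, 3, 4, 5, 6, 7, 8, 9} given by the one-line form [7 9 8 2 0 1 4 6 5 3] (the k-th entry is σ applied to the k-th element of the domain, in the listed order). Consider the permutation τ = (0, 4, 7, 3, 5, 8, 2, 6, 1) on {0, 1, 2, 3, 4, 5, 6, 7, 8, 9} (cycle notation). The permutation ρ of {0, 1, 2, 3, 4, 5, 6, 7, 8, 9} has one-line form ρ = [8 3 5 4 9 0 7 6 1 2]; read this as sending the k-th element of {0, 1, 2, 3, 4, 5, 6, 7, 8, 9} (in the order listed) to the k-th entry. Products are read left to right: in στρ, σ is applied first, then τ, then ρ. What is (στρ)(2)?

Apply the permutations in order: σ(2) = 8, then τ(8) = 2, then ρ(2) = 5. So (στρ)(2) = 5.

5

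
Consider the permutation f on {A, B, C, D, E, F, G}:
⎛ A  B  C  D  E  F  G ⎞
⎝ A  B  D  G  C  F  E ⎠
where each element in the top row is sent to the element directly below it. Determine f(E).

C

The entry below E in the array is C, so f(E) = C.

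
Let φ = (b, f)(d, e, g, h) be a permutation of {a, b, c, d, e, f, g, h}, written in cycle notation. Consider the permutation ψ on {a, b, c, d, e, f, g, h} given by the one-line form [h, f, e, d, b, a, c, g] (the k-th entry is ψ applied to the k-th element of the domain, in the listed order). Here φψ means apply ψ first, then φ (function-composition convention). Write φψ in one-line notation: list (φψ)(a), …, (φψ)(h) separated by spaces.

d b g e f a c h

Chase each element through ψ then φ: a → h → d; b → f → b; c → e → g; d → d → e; e → b → f; f → a → a; g → c → c; h → g → h.
Collecting the images, φψ = [d b g e f a c h].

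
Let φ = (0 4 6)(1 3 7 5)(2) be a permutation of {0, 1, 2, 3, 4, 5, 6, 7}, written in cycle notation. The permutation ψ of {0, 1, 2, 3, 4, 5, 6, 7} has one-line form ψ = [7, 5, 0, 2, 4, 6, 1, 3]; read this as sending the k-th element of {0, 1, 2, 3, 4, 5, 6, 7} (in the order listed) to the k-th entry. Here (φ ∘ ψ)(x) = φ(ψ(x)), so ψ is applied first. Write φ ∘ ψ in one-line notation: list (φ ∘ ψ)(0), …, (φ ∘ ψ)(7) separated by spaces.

Chase each element through ψ then φ: 0 → 7 → 5; 1 → 5 → 1; 2 → 0 → 4; 3 → 2 → 2; 4 → 4 → 6; 5 → 6 → 0; 6 → 1 → 3; 7 → 3 → 7.
Collecting the images, φ ∘ ψ = [5 1 4 2 6 0 3 7].

5 1 4 2 6 0 3 7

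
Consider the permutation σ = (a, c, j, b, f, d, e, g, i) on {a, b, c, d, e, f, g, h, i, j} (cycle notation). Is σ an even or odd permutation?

The cycle lengths are 9, 1.
A cycle of length ℓ contributes ℓ−1 transpositions, so σ is a product of 8 transpositions — even.

even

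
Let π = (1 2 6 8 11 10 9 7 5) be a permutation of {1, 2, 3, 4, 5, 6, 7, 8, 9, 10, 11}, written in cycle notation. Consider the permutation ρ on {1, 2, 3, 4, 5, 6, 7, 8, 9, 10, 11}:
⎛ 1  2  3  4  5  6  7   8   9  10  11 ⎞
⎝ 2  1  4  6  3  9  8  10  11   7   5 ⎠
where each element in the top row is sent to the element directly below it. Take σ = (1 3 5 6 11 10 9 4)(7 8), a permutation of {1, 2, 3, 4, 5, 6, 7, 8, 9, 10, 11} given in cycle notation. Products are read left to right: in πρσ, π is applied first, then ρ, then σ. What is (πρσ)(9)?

7

Chase 9: π(9) = 7; ρ(7) = 8; σ(8) = 7. Hence (πρσ)(9) = 7.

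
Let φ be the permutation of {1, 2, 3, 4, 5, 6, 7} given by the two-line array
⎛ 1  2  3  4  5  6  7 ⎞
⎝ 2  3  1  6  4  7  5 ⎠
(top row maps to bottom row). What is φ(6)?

7

The entry below 6 in the array is 7, so φ(6) = 7.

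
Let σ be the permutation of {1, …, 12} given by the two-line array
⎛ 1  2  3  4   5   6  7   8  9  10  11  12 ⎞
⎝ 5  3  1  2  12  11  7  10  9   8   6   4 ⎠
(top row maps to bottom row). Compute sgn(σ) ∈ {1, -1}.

In disjoint-cycle form the cycle lengths are 6, 2, 2, 1, 1.
A cycle is odd iff its length is even; σ has 3 even-length cycles, so sgn(σ) = (−1)^3 and σ is odd.

-1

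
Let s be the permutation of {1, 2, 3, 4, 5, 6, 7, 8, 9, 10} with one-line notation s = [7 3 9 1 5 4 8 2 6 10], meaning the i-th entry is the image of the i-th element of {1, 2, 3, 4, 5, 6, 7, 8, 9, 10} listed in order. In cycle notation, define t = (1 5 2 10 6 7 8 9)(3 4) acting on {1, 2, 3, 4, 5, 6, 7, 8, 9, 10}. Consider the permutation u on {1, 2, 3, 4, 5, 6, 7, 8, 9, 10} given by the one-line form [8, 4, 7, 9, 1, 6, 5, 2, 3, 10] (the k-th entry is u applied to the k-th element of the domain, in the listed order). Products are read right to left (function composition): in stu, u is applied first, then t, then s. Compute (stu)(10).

Chase 10: u(10) = 10; t(10) = 6; s(6) = 4. Hence (stu)(10) = 4.

4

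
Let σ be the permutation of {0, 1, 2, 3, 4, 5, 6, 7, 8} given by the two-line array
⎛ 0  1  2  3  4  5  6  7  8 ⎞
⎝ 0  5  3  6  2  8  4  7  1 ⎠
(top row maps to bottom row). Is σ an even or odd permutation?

In disjoint-cycle form the cycle lengths are 4, 3, 1, 1.
A cycle of length ℓ contributes ℓ−1 transpositions, so σ is a product of 3 + 2 = 5 transpositions — odd.

odd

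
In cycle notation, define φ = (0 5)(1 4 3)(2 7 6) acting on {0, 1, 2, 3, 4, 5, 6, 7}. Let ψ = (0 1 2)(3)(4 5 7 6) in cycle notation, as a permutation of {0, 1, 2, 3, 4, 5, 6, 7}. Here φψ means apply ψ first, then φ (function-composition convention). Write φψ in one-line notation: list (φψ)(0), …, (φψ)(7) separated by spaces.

(φψ)(x) = φ(ψ(x)). Computing each image: φ(ψ(0)) = φ(1) = 4, φ(ψ(1)) = φ(2) = 7, φ(ψ(2)) = φ(0) = 5, φ(ψ(3)) = φ(3) = 1, φ(ψ(4)) = φ(5) = 0, φ(ψ(5)) = φ(7) = 6, φ(ψ(6)) = φ(4) = 3, φ(ψ(7)) = φ(6) = 2.
Hence φψ = [4 7 5 1 0 6 3 2].

4 7 5 1 0 6 3 2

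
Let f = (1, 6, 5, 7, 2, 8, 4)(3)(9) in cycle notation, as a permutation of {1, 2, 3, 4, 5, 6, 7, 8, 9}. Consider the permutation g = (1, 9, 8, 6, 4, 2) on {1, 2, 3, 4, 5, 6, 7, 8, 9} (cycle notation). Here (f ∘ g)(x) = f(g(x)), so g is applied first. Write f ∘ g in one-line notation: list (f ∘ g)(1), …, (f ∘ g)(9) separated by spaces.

9 6 3 8 7 1 2 5 4

(f ∘ g)(x) = f(g(x)). Computing each image: f(g(1)) = f(9) = 9, f(g(2)) = f(1) = 6, f(g(3)) = f(3) = 3, f(g(4)) = f(2) = 8, f(g(5)) = f(5) = 7, f(g(6)) = f(4) = 1, f(g(7)) = f(7) = 2, f(g(8)) = f(6) = 5, f(g(9)) = f(8) = 4.
Hence f ∘ g = [9 6 3 8 7 1 2 5 4].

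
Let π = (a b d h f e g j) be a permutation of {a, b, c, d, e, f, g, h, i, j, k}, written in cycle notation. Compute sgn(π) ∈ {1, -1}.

-1

The cycle lengths are 8, 1, 1, 1.
A cycle is odd iff its length is even; π has 1 even-length cycle, so sgn(π) = (−1)^1 and π is odd.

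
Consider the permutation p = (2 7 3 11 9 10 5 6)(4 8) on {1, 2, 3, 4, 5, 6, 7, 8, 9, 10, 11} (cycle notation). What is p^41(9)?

10

9 lies in the 8-cycle (2 7 3 11 9 10 5 6).
Powers repeat with period 8 on this cycle, and 41 mod 8 = 1, so p^41(9) = p^1(9).
Stepping 1 place around the cycle: 9 → 10.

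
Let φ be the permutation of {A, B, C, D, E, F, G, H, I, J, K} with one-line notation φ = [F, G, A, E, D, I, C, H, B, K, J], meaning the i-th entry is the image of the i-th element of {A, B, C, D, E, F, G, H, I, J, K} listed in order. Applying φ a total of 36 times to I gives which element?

Tracing I → B → … returns to I after 6 steps, so I lies in a 6-cycle (A F I B G C).
Since the cycle has length 6, φ^36 acts on it the same as φ^0 (36 mod 6 = 0).
So φ^36(I) = I.

I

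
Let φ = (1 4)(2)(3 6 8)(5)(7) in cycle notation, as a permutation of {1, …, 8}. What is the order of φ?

The disjoint cycles have lengths 3, 2, 1, 1, 1.
Since disjoint cycles commute, ord(φ) = lcm(3, 2) = 6.

6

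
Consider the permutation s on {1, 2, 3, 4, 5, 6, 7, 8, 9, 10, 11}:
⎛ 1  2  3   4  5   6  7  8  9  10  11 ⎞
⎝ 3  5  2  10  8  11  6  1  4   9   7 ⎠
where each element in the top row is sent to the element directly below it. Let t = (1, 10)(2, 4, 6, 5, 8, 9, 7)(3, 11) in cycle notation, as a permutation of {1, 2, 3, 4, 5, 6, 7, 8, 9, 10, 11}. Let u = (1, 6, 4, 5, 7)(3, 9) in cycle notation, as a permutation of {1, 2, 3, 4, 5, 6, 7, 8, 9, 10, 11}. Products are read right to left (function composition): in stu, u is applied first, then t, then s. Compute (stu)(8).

4

(stu)(8) = s(t(u(8))). u(8) = 8, then t(8) = 9, then s(9) = 4, so the result is 4.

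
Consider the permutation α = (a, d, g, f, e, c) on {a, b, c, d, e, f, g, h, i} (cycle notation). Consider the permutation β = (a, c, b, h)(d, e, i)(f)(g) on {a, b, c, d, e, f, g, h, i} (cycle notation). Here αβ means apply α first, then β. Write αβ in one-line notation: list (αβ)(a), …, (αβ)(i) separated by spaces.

For each element, apply α then β: a → d → e; b → b → h; c → a → c; d → g → g; e → c → b; f → e → i; g → f → f; h → h → a; i → i → d.
Collecting the images, αβ = [e h c g b i f a d].

e h c g b i f a d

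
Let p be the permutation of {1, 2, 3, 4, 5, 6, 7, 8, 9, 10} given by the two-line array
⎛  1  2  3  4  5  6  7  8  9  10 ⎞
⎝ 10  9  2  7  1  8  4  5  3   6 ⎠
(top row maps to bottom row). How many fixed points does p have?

0

No element satisfies p(x) = x, so there are 0 fixed points.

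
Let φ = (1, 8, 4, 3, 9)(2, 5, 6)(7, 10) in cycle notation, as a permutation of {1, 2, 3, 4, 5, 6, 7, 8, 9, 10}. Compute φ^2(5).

5 lies in the 3-cycle (2, 5, 6).
Stepping 2 places around the cycle: 5 → 6 → 2.

2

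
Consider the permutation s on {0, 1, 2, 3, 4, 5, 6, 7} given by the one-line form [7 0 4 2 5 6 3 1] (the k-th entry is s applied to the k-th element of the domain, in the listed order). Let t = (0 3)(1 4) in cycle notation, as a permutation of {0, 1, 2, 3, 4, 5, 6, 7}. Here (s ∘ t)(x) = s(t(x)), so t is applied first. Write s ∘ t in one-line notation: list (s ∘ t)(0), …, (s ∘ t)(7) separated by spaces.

2 5 4 7 0 6 3 1

For each element, apply t then s: 0 → 3 → 2; 1 → 4 → 5; 2 → 2 → 4; 3 → 0 → 7; 4 → 1 → 0; 5 → 5 → 6; 6 → 6 → 3; 7 → 7 → 1.
Collecting the images, s ∘ t = [2 5 4 7 0 6 3 1].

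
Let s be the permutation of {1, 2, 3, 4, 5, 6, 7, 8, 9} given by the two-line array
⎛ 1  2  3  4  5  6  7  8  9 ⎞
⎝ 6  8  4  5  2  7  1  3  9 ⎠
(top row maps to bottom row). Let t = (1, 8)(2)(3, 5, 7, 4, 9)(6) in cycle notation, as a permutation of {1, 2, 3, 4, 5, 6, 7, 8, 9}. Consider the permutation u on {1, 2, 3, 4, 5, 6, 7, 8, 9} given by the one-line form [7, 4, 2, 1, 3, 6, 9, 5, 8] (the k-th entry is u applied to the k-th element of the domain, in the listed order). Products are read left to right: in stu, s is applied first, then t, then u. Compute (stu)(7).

5

Apply the permutations in order: s(7) = 1, then t(1) = 8, then u(8) = 5. So (stu)(7) = 5.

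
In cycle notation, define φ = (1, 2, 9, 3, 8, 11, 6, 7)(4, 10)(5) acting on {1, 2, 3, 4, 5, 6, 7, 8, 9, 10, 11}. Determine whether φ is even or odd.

even

The cycle lengths are 8, 2, 1.
A cycle of length ℓ contributes ℓ−1 transpositions, so φ is a product of 7 + 1 = 8 transpositions — even.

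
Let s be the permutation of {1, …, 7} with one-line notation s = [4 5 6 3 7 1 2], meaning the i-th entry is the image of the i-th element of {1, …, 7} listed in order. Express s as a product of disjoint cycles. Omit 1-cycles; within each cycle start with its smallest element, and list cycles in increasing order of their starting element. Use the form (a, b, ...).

(1, 4, 3, 6)(2, 5, 7)

Start at 1 and follow images: 1 → 4 → 3 → 6 → 1, giving the cycle (1, 4, 3, 6).
Repeating from the next unused element and collecting all non-trivial cycles gives (1, 4, 3, 6)(2, 5, 7).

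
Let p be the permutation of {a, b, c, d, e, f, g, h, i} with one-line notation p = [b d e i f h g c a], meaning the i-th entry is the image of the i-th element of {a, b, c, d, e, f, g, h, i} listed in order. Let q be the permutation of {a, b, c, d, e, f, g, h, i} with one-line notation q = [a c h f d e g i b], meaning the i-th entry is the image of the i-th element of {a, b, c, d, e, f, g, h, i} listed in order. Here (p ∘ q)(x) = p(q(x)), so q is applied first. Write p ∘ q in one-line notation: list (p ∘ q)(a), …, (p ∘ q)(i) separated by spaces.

(p ∘ q)(x) = p(q(x)). Computing each image: p(q(a)) = p(a) = b, p(q(b)) = p(c) = e, p(q(c)) = p(h) = c, p(q(d)) = p(f) = h, p(q(e)) = p(d) = i, p(q(f)) = p(e) = f, p(q(g)) = p(g) = g, p(q(h)) = p(i) = a, p(q(i)) = p(b) = d.
Hence p ∘ q = [b e c h i f g a d].

b e c h i f g a d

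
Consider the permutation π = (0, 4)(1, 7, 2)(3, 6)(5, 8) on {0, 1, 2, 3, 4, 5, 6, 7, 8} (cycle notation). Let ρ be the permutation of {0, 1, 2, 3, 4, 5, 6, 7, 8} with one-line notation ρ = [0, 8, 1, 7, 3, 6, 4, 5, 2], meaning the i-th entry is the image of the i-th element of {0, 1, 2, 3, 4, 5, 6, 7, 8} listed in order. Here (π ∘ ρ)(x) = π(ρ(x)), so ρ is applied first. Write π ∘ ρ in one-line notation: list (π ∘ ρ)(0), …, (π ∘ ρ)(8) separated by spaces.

Chase each element through ρ then π: 0 → 0 → 4; 1 → 8 → 5; 2 → 1 → 7; 3 → 7 → 2; 4 → 3 → 6; 5 → 6 → 3; 6 → 4 → 0; 7 → 5 → 8; 8 → 2 → 1.
So π ∘ ρ in one-line form is 4 5 7 2 6 3 0 8 1.

4 5 7 2 6 3 0 8 1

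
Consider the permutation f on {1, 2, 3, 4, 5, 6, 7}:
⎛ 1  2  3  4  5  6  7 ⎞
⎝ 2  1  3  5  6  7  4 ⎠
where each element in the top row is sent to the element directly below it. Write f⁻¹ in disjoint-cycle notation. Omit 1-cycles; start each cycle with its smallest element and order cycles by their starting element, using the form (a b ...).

(1 2)(4 7 6 5)

The cycle decomposition of f is (1 2)(4 5 6 7).
Reversing each cycle (and rotating so the smallest element leads) gives f⁻¹ = (1 2)(4 7 6 5).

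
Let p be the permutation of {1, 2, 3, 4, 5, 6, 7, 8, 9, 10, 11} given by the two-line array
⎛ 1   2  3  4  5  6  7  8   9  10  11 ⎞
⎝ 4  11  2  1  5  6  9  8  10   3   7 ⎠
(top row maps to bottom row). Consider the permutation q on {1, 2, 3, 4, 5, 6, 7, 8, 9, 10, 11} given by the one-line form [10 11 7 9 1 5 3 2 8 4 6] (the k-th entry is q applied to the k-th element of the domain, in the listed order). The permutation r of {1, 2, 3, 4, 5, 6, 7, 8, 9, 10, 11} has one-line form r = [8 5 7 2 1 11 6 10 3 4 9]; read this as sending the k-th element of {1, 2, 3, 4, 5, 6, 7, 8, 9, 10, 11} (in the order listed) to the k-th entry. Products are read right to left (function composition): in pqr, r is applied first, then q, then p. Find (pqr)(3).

(pqr)(3) = p(q(r(3))). r(3) = 7, then q(7) = 3, then p(3) = 2, so the result is 2.

2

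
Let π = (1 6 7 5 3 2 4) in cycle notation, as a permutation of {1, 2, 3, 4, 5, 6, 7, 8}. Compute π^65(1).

1 lies in the 7-cycle (1 6 7 5 3 2 4).
Powers repeat with period 7 on this cycle, and 65 mod 7 = 2, so π^65(1) = π^2(1).
Stepping 2 places around the cycle: 1 → 6 → 7.

7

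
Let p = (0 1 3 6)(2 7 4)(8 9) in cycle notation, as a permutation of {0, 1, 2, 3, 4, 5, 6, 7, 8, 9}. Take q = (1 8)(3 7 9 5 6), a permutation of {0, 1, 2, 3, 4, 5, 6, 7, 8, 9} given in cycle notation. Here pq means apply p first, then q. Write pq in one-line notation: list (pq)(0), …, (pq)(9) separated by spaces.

8 7 9 3 2 6 0 4 5 1

(pq)(x) = q(p(x)). Computing each image: q(p(0)) = q(1) = 8, q(p(1)) = q(3) = 7, q(p(2)) = q(7) = 9, q(p(3)) = q(6) = 3, q(p(4)) = q(2) = 2, q(p(5)) = q(5) = 6, q(p(6)) = q(0) = 0, q(p(7)) = q(4) = 4, q(p(8)) = q(9) = 5, q(p(9)) = q(8) = 1.
Hence pq = [8 7 9 3 2 6 0 4 5 1].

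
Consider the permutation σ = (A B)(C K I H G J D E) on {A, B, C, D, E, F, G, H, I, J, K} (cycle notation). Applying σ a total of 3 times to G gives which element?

E

G lies in the 8-cycle (C K I H G J D E).
Stepping 3 places around the cycle: G → J → D → E.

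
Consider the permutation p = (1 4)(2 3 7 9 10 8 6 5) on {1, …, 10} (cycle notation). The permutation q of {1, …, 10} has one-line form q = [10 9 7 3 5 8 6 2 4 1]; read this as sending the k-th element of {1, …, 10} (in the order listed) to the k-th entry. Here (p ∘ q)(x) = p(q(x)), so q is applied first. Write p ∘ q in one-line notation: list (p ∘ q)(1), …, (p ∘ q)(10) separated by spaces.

8 10 9 7 2 6 5 3 1 4

(p ∘ q)(x) = p(q(x)). Computing each image: p(q(1)) = p(10) = 8, p(q(2)) = p(9) = 10, p(q(3)) = p(7) = 9, p(q(4)) = p(3) = 7, p(q(5)) = p(5) = 2, p(q(6)) = p(8) = 6, p(q(7)) = p(6) = 5, p(q(8)) = p(2) = 3, p(q(9)) = p(4) = 1, p(q(10)) = p(1) = 4.
Hence p ∘ q = [8 10 9 7 2 6 5 3 1 4].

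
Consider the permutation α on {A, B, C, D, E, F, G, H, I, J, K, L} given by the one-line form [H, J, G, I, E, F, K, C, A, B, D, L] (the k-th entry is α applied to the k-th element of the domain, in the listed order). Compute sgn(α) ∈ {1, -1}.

-1

In disjoint-cycle form the cycle lengths are 7, 2, 1, 1, 1.
A cycle of length ℓ contributes ℓ−1 transpositions, so α is a product of 6 + 1 = 7 transpositions — odd.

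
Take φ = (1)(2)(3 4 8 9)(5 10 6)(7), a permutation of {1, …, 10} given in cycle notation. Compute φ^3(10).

10

10 lies in the 3-cycle (5 10 6).
Since the cycle has length 3, φ^3 acts on it the same as φ^0 (3 mod 3 = 0).
So φ^3(10) = 10.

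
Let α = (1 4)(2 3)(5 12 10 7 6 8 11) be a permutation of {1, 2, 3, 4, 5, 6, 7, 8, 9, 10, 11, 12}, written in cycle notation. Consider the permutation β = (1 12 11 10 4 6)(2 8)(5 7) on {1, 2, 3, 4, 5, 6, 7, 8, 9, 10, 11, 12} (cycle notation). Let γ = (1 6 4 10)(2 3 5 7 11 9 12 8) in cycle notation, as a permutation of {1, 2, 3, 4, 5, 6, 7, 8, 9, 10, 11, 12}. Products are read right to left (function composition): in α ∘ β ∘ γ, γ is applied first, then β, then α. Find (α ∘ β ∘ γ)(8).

Apply the permutations in order: γ(8) = 2, then β(2) = 8, then α(8) = 11. So (α ∘ β ∘ γ)(8) = 11.

11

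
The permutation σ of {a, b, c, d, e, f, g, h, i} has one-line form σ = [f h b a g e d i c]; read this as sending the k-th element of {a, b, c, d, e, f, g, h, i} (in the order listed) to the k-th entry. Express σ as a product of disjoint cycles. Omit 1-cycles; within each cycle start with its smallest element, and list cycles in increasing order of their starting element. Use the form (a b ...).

Iterating σ from a gives a → f → e → g → d → a; that is the 5-cycle (a f e g d).
Continuing from each remaining unvisited element yields (a f e g d)(b h i c).

(a f e g d)(b h i c)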